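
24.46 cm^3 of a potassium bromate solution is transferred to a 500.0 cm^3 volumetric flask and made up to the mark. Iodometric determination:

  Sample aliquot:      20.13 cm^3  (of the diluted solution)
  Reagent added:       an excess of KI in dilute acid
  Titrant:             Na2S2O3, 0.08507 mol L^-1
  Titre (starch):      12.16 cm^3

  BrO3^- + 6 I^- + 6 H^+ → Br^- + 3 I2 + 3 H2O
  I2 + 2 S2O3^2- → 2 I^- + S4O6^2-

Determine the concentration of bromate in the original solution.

0.1751 mol/L

n(S2O3^2-) = 0.01216 × 0.08507 = 1.034 × 10^-3 mol
n(I2) = n(S2O3^2-)/2 = 5.172 × 10^-4 mol
From the 1:3 ratio, n(BrO3^-) in the aliquot = 1/3 × 5.172 × 10^-4 = 1.724 × 10^-4 mol
[BrO3^-]_dilute = 1.724 × 10^-4 / 0.02013 = 0.008565 mol/L
[BrO3^-]_original = 0.008565 × 500.0/24.46 = 0.1751 mol/L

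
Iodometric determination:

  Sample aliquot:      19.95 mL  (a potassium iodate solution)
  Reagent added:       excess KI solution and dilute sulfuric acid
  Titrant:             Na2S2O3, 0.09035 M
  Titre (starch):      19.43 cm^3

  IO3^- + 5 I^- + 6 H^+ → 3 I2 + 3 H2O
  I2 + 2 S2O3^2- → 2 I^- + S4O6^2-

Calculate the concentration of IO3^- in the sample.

n(S2O3^2-) = 0.01943 × 0.09035 = 1.756 × 10^-3 mol
n(I2) = n(S2O3^2-)/2 = 8.778 × 10^-4 mol
From the 1:3 ratio, n(IO3^-) in the aliquot = 1/3 × 8.778 × 10^-4 = 2.926 × 10^-4 mol
[IO3^-] = 2.926 × 10^-4 / 0.01995 = 0.01467 mol/L

0.01467 M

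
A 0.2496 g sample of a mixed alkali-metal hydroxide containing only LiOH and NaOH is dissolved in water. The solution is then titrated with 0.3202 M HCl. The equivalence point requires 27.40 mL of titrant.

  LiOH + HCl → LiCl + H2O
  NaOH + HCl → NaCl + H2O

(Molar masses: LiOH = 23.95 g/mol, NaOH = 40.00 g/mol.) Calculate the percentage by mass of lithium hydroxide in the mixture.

n(HCl) = 0.02740 × 0.3202 = 8.773 × 10^-3 mol
Let x = n(LiOH), y = n(NaOH).
Titrant: 1x + 1y = 8.773 × 10^-3;  mass: 23.95x + 40.00y = 0.2496
Solving, x = 6.314 × 10^-3 mol, y = 2.460 × 10^-3 mol
mass of LiOH = 6.314 × 10^-3 × 23.95 = 0.1512 g
% LiOH = 0.1512 / 0.2496 × 100 = 60.58 %

60.58 %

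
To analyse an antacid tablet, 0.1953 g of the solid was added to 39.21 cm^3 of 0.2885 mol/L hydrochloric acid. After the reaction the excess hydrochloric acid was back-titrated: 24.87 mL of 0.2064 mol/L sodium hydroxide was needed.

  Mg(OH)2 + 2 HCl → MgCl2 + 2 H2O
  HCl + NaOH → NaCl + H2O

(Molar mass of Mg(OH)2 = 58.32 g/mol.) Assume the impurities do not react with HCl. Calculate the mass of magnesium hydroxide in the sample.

0.1802 g

n(HCl) added = 0.03921 × 0.2885 = 0.01131 mol
n(NaOH) used in back-titration = 0.02487 × 0.2064 = 5.133 × 10^-3 mol
n(HCl) left over = 5.133 × 10^-3 mol (1:1 ratio)
n(HCl) consumed by analyte = 0.01131 − 5.133 × 10^-3 = 6.179 × 10^-3 mol
From the 1:2 ratio, n(Mg(OH)2) = 1/2 × 6.179 × 10^-3 = 3.089 × 10^-3 mol
mass of Mg(OH)2 = 3.089 × 10^-3 × 58.32 = 0.1802 g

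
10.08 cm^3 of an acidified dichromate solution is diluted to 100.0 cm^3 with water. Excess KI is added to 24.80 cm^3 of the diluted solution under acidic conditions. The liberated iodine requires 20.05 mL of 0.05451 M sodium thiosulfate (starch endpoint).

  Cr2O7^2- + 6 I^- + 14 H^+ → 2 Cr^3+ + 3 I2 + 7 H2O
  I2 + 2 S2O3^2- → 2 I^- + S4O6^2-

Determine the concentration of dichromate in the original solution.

n(S2O3^2-) = 0.02005 × 0.05451 = 1.093 × 10^-3 mol
n(I2) = n(S2O3^2-)/2 = 5.465 × 10^-4 mol
From the 1:3 ratio, n(Cr2O7^2-) in the aliquot = 1/3 × 5.465 × 10^-4 = 1.822 × 10^-4 mol
[Cr2O7^2-]_dilute = 1.822 × 10^-4 / 0.02480 = 0.007345 mol/L
[Cr2O7^2-]_original = 0.007345 × 100.0/10.08 = 0.07287 mol/L

0.07287 M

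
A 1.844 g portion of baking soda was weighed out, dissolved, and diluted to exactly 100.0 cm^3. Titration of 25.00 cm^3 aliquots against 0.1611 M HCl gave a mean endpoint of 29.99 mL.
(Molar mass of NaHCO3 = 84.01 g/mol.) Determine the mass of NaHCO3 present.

NaHCO3 + HCl → NaCl + H2O + CO2
n(HCl) per titration = 0.02999 × 0.1611 = 4.831 × 10^-3 mol
n(NaHCO3) in each aliquot = 4.831 × 10^-3 mol (1:1 ratio)
n(NaHCO3) in the whole flask = 4.831 × 10^-3 × 100.0/25.00 = 0.01933 mol
mass of NaHCO3 = 0.01933 × 84.01 = 1.624 g

1.624 g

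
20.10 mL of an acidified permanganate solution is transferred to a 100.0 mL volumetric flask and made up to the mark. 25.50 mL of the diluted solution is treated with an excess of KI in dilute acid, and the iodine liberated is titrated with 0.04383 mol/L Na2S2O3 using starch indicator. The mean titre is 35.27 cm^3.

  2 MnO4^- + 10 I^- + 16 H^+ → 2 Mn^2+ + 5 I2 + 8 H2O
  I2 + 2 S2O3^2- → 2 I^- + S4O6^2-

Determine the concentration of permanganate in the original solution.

0.06032 mol/L

n(S2O3^2-) = 0.03527 × 0.04383 = 1.546 × 10^-3 mol
n(I2) = n(S2O3^2-)/2 = 7.729 × 10^-4 mol
From the 2:5 ratio, n(MnO4^-) in the aliquot = 2/5 × 7.729 × 10^-4 = 3.092 × 10^-4 mol
[MnO4^-]_dilute = 3.092 × 10^-4 / 0.02550 = 0.01212 mol/L
[MnO4^-]_original = 0.01212 × 100.0/20.10 = 0.06032 mol/L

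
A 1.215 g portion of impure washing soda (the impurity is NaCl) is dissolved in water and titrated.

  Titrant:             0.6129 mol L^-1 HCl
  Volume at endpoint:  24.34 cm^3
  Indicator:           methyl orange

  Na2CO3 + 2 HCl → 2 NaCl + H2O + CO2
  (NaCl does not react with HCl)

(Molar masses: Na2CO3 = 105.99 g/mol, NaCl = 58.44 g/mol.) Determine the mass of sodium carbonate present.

0.7906 g

n(HCl) = 0.02434 × 0.6129 = 0.01492 mol
Let x = n(Na2CO3), y = n(NaCl).
Titrant: 2x = 0.01492;  mass: 105.99x + 58.44y = 1.215
Solving, x = 7.459 × 10^-3 mol, y = 7.263 × 10^-3 mol
mass of Na2CO3 = 7.459 × 10^-3 × 105.99 = 0.7906 g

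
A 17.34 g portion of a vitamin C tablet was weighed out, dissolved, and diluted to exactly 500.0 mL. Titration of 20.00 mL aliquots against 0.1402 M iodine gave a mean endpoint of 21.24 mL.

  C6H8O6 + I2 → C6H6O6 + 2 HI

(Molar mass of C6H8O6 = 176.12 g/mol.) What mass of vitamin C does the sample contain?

n(I2) per titration = 0.02124 × 0.1402 = 2.978 × 10^-3 mol
n(C6H8O6) in each aliquot = 2.978 × 10^-3 mol (1:1 ratio)
n(C6H8O6) in the whole flask = 2.978 × 10^-3 × 500.0/20.00 = 0.07445 mol
mass of C6H8O6 = 0.07445 × 176.12 = 13.11 g

13.11 g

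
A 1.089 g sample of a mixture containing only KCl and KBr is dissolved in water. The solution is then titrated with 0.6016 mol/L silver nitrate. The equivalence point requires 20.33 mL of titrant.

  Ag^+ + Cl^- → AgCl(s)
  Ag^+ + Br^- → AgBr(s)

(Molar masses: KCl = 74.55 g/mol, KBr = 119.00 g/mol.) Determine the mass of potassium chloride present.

0.6146 g

n(AgNO3) = 0.02033 × 0.6016 = 0.01223 mol
Let x = n(KCl), y = n(KBr).
Titrant: 1x + 1y = 0.01223;  mass: 74.55x + 119.00y = 1.089
Solving, x = 8.244 × 10^-3 mol, y = 3.987 × 10^-3 mol
mass of KCl = 8.244 × 10^-3 × 74.55 = 0.6146 g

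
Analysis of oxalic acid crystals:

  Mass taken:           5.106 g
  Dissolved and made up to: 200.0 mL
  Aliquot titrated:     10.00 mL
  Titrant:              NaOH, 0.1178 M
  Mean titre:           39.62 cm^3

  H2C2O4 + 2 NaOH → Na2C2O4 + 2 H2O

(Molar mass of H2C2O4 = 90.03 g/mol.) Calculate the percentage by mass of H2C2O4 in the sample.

n(NaOH) per titration = 0.03962 × 0.1178 = 4.667 × 10^-3 mol
From the 1:2 ratio, n(H2C2O4) in each aliquot = 1/2 × 4.667 × 10^-3 = 2.334 × 10^-3 mol
n(H2C2O4) in the whole flask = 2.334 × 10^-3 × 200.0/10.00 = 0.04667 mol
mass of H2C2O4 = 0.04667 × 90.03 = 4.202 g
% H2C2O4 = 4.202 / 5.106 × 100 = 82.29 %

82.29 %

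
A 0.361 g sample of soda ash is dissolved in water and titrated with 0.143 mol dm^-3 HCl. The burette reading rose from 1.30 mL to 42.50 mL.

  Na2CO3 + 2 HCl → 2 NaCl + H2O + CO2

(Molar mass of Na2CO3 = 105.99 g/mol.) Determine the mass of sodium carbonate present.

0.312 g

n(HCl) = 0.0412 L × 0.143 mol/L = 5.89 × 10^-3 mol
From the 1:2 ratio, n(Na2CO3) = 1/2 × 5.89 × 10^-3 = 2.95 × 10^-3 mol
mass of Na2CO3 = 2.95 × 10^-3 × 105.99 g/mol = 0.312 g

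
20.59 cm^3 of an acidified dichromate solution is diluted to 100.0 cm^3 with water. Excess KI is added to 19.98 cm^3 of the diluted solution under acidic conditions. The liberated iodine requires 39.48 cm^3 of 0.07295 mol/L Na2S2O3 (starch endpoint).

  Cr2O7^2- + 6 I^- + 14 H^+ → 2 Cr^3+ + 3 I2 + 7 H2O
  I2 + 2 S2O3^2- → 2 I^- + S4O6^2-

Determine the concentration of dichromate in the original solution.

0.1167 mol/L

n(S2O3^2-) = 0.03948 × 0.07295 = 2.880 × 10^-3 mol
n(I2) = n(S2O3^2-)/2 = 1.440 × 10^-3 mol
From the 1:3 ratio, n(Cr2O7^2-) in the aliquot = 1/3 × 1.440 × 10^-3 = 4.800 × 10^-4 mol
[Cr2O7^2-]_dilute = 4.800 × 10^-4 / 0.01998 = 0.02402 mol/L
[Cr2O7^2-]_original = 0.02402 × 100.0/20.59 = 0.1167 mol/L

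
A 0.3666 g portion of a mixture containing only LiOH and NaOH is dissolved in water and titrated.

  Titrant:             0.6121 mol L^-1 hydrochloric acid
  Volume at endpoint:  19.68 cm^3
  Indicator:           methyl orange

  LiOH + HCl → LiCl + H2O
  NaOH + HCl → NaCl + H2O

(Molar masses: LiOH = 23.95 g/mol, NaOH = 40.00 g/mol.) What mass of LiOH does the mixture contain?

0.1720 g

n(HCl) = 0.01968 × 0.6121 = 0.01205 mol
Let x = n(LiOH), y = n(NaOH).
Titrant: 1x + 1y = 0.01205;  mass: 23.95x + 40.00y = 0.3666
Solving, x = 7.180 × 10^-3 mol, y = 4.866 × 10^-3 mol
mass of LiOH = 7.180 × 10^-3 × 23.95 = 0.1720 g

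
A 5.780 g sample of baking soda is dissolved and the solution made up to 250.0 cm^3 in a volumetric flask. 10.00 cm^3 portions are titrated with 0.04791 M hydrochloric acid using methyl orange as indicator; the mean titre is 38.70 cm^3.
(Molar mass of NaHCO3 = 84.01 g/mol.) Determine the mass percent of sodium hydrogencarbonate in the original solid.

67.37 %

NaHCO3 + HCl → NaCl + H2O + CO2
n(HCl) per titration = 0.03870 × 0.04791 = 1.854 × 10^-3 mol
n(NaHCO3) in each aliquot = 1.854 × 10^-3 mol (1:1 ratio)
n(NaHCO3) in the whole flask = 1.854 × 10^-3 × 250.0/10.00 = 0.04635 mol
mass of NaHCO3 = 0.04635 × 84.01 = 3.894 g
% NaHCO3 = 3.894 / 5.780 × 100 = 67.37 %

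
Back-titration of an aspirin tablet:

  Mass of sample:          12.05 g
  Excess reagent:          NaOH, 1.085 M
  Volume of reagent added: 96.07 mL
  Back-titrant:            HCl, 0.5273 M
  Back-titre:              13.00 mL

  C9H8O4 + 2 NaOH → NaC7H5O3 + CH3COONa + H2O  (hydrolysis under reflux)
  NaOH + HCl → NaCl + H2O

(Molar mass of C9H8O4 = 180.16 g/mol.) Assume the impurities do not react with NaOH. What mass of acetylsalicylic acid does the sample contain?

n(NaOH) added = 0.09607 × 1.085 = 0.1042 mol
n(HCl) used in back-titration = 0.01300 × 0.5273 = 6.855 × 10^-3 mol
n(NaOH) left over = 6.855 × 10^-3 mol (1:1 ratio)
n(NaOH) consumed by analyte = 0.1042 − 6.855 × 10^-3 = 0.09738 mol
From the 1:2 ratio, n(C9H8O4) = 1/2 × 0.09738 = 0.04869 mol
mass of C9H8O4 = 0.04869 × 180.16 = 8.772 g

8.772 g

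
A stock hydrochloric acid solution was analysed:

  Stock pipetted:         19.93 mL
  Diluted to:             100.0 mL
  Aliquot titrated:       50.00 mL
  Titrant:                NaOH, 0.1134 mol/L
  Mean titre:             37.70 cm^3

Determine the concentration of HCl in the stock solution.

0.4290 mol/L

HCl + NaOH → NaCl + H2O
n(NaOH) = 0.03770 × 0.1134 = 4.275 × 10^-3 mol
n(HCl) in the aliquot = 4.275 × 10^-3 mol (1:1 ratio)
[HCl]_dilute = 4.275 × 10^-3 / 0.05000 = 0.08550 mol/L
Dilution factor = 100.0 / 19.93 = 5.018
[HCl]_stock = 0.08550 × 5.018 = 0.4290 mol/L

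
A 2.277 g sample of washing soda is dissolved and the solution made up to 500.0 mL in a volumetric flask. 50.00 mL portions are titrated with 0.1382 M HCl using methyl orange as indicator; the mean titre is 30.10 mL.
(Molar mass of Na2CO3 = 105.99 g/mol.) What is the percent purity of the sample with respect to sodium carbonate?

Na2CO3 + 2 HCl → 2 NaCl + H2O + CO2
n(HCl) per titration = 0.03010 × 0.1382 = 4.160 × 10^-3 mol
From the 1:2 ratio, n(Na2CO3) in each aliquot = 1/2 × 4.160 × 10^-3 = 2.080 × 10^-3 mol
n(Na2CO3) in the whole flask = 2.080 × 10^-3 × 500.0/50.00 = 0.02080 mol
mass of Na2CO3 = 0.02080 × 105.99 = 2.204 g
% Na2CO3 = 2.204 / 2.277 × 100 = 96.82 %

96.82 %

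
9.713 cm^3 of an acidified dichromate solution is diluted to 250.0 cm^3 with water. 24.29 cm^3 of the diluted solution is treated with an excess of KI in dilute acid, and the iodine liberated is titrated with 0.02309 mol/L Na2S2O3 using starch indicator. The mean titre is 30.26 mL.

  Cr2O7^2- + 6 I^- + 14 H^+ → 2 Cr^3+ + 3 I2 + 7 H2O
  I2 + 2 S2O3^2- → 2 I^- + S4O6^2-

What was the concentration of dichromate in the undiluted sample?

0.1234 mol/L

n(S2O3^2-) = 0.03026 × 0.02309 = 6.987 × 10^-4 mol
n(I2) = n(S2O3^2-)/2 = 3.494 × 10^-4 mol
From the 1:3 ratio, n(Cr2O7^2-) in the aliquot = 1/3 × 3.494 × 10^-4 = 1.165 × 10^-4 mol
[Cr2O7^2-]_dilute = 1.165 × 10^-4 / 0.02429 = 0.004794 mol/L
[Cr2O7^2-]_original = 0.004794 × 250.0/9.713 = 0.1234 mol/L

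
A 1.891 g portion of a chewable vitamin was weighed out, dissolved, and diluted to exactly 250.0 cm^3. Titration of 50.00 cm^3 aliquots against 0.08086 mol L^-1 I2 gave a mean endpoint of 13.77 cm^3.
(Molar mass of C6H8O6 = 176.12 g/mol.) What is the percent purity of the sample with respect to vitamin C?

51.85 %

C6H8O6 + I2 → C6H6O6 + 2 HI
n(I2) per titration = 0.01377 × 0.08086 = 1.113 × 10^-3 mol
n(C6H8O6) in each aliquot = 1.113 × 10^-3 mol (1:1 ratio)
n(C6H8O6) in the whole flask = 1.113 × 10^-3 × 250.0/50.00 = 5.567 × 10^-3 mol
mass of C6H8O6 = 5.567 × 10^-3 × 176.12 = 0.9805 g
% C6H8O6 = 0.9805 / 1.891 × 100 = 51.85 %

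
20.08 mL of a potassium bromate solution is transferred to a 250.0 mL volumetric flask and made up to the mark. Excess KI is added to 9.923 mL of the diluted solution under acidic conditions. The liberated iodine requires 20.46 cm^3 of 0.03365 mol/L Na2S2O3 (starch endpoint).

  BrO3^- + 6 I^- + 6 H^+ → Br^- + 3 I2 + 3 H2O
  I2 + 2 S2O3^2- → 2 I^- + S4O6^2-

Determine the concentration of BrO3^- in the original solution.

n(S2O3^2-) = 0.02046 × 0.03365 = 6.885 × 10^-4 mol
n(I2) = n(S2O3^2-)/2 = 3.442 × 10^-4 mol
From the 1:3 ratio, n(BrO3^-) in the aliquot = 1/3 × 3.442 × 10^-4 = 1.147 × 10^-4 mol
[BrO3^-]_dilute = 1.147 × 10^-4 / 0.009923 = 0.01156 mol/L
[BrO3^-]_original = 0.01156 × 250.0/20.08 = 0.1440 mol/L

0.1440 mol/L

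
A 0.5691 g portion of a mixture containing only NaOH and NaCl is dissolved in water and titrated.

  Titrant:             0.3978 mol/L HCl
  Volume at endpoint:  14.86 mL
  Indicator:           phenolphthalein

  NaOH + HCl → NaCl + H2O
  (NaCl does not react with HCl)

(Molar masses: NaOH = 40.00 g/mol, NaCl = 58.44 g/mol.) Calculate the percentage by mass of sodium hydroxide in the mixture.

41.55 %

n(HCl) = 0.01486 × 0.3978 = 5.911 × 10^-3 mol
Let x = n(NaOH), y = n(NaCl).
Titrant: 1x = 5.911 × 10^-3;  mass: 40.00x + 58.44y = 0.5691
Solving, x = 5.911 × 10^-3 mol, y = 5.692 × 10^-3 mol
mass of NaOH = 5.911 × 10^-3 × 40.00 = 0.2365 g
% NaOH = 0.2365 / 0.5691 × 100 = 41.55 %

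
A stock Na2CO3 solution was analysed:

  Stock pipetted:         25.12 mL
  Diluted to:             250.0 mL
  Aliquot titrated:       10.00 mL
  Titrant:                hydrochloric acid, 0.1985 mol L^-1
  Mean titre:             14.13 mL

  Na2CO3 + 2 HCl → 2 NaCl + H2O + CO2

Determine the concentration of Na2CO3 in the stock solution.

n(HCl) = 0.01413 × 0.1985 = 2.805 × 10^-3 mol
From the 1:2 ratio, n(Na2CO3) in the aliquot = 1/2 × 2.805 × 10^-3 = 1.402 × 10^-3 mol
[Na2CO3]_dilute = 1.402 × 10^-3 / 0.01000 = 0.1402 mol/L
Dilution factor = 250.0 / 25.12 = 9.952
[Na2CO3]_stock = 0.1402 × 9.952 = 1.396 mol/L

1.396 mol/L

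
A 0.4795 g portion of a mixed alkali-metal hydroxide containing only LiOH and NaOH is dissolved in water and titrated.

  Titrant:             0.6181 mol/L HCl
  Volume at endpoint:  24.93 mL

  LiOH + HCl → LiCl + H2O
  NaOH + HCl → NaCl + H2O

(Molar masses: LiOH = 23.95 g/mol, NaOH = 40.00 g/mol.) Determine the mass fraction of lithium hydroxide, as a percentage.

42.59 %

n(HCl) = 0.02493 × 0.6181 = 0.01541 mol
Let x = n(LiOH), y = n(NaOH).
Titrant: 1x + 1y = 0.01541;  mass: 23.95x + 40.00y = 0.4795
Solving, x = 8.528 × 10^-3 mol, y = 6.882 × 10^-3 mol
mass of LiOH = 8.528 × 10^-3 × 23.95 = 0.2042 g
% LiOH = 0.2042 / 0.4795 × 100 = 42.59 %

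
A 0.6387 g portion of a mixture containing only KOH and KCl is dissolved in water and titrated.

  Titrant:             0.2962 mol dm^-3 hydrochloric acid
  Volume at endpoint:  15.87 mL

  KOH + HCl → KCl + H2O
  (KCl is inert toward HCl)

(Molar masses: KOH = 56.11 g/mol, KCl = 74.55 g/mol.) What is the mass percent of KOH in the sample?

n(HCl) = 0.01587 × 0.2962 = 4.701 × 10^-3 mol
Let x = n(KOH), y = n(KCl).
Titrant: 1x = 4.701 × 10^-3;  mass: 56.11x + 74.55y = 0.6387
Solving, x = 4.701 × 10^-3 mol, y = 5.029 × 10^-3 mol
mass of KOH = 4.701 × 10^-3 × 56.11 = 0.2638 g
% KOH = 0.2638 / 0.6387 × 100 = 41.30 %

41.30 %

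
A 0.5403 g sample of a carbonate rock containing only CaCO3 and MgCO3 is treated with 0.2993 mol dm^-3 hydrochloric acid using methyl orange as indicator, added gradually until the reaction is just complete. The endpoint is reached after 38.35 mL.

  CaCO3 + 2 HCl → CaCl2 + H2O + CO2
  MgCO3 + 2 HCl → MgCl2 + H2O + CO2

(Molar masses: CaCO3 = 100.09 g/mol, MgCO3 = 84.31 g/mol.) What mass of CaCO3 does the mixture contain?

0.3580 g

n(HCl) = 0.03835 × 0.2993 = 0.01148 mol
Let x = n(CaCO3), y = n(MgCO3).
Titrant: 2x + 2y = 0.01148;  mass: 100.09x + 84.31y = 0.5403
Solving, x = 3.577 × 10^-3 mol, y = 2.163 × 10^-3 mol
mass of CaCO3 = 3.577 × 10^-3 × 100.09 = 0.3580 g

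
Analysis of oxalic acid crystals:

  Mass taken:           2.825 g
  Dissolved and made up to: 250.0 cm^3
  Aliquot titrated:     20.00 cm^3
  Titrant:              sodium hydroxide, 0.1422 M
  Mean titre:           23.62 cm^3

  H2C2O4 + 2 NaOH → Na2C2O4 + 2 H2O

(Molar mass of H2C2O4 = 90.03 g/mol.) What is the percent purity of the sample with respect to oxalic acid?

66.90 %

n(NaOH) per titration = 0.02362 × 0.1422 = 3.359 × 10^-3 mol
From the 1:2 ratio, n(H2C2O4) in each aliquot = 1/2 × 3.359 × 10^-3 = 1.679 × 10^-3 mol
n(H2C2O4) in the whole flask = 1.679 × 10^-3 × 250.0/20.00 = 0.02099 mol
mass of H2C2O4 = 0.02099 × 90.03 = 1.890 g
% H2C2O4 = 1.890 / 2.825 × 100 = 66.90 %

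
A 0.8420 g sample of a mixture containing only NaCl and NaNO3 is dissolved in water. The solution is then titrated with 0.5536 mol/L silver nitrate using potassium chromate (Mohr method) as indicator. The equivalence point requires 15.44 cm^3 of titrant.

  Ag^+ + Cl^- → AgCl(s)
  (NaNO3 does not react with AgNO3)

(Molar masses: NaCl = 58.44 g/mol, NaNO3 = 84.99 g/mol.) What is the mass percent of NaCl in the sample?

59.33 %

n(AgNO3) = 0.01544 × 0.5536 = 8.548 × 10^-3 mol
Let x = n(NaCl), y = n(NaNO3).
Titrant: 1x = 8.548 × 10^-3;  mass: 58.44x + 84.99y = 0.8420
Solving, x = 8.548 × 10^-3 mol, y = 4.030 × 10^-3 mol
mass of NaCl = 8.548 × 10^-3 × 58.44 = 0.4995 g
% NaCl = 0.4995 / 0.8420 × 100 = 59.33 %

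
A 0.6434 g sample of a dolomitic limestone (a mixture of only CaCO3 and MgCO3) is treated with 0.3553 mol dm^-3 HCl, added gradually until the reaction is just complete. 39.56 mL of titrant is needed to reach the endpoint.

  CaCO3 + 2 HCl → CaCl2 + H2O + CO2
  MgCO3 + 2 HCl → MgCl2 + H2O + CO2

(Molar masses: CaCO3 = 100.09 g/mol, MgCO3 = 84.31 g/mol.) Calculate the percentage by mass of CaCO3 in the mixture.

50.16 %

n(HCl) = 0.03956 × 0.3553 = 0.01406 mol
Let x = n(CaCO3), y = n(MgCO3).
Titrant: 2x + 2y = 0.01406;  mass: 100.09x + 84.31y = 0.6434
Solving, x = 3.225 × 10^-3 mol, y = 3.803 × 10^-3 mol
mass of CaCO3 = 3.225 × 10^-3 × 100.09 = 0.3227 g
% CaCO3 = 0.3227 / 0.6434 × 100 = 50.16 %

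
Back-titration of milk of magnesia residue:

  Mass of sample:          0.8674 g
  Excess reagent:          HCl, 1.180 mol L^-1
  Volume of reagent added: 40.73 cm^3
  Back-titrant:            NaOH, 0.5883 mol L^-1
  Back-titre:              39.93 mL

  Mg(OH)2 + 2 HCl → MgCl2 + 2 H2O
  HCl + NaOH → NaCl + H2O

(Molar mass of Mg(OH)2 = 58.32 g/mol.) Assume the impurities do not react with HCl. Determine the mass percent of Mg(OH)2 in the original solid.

82.60 %

n(HCl) added = 0.04073 × 1.180 = 0.04806 mol
n(NaOH) used in back-titration = 0.03993 × 0.5883 = 0.02349 mol
n(HCl) left over = 0.02349 mol (1:1 ratio)
n(HCl) consumed by analyte = 0.04806 − 0.02349 = 0.02457 mol
From the 1:2 ratio, n(Mg(OH)2) = 1/2 × 0.02457 = 0.01229 mol
mass of Mg(OH)2 = 0.01229 × 58.32 = 0.7165 g
% Mg(OH)2 = 0.7165 / 0.8674 × 100 = 82.60 %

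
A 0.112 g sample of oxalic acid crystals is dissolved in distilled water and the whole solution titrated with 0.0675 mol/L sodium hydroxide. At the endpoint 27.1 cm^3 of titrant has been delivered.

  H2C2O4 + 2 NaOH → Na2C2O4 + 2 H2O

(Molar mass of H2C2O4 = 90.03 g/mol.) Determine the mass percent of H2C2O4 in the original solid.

73.5 %

n(NaOH) = 0.0271 L × 0.0675 mol/L = 1.83 × 10^-3 mol
From the 1:2 ratio, n(H2C2O4) = 1/2 × 1.83 × 10^-3 = 9.15 × 10^-4 mol
mass of H2C2O4 = 9.15 × 10^-4 × 90.03 g/mol = 0.0823 g
% H2C2O4 = 0.0823 / 0.112 × 100 = 73.5 %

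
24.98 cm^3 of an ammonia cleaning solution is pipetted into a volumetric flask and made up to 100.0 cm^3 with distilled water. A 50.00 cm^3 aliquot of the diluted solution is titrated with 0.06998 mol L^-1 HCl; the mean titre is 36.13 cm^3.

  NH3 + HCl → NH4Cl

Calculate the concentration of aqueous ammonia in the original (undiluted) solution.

0.2024 mol/L

n(HCl) = 0.03613 × 0.06998 = 2.528 × 10^-3 mol
n(NH3) in the aliquot = 2.528 × 10^-3 mol (1:1 ratio)
[NH3]_dilute = 2.528 × 10^-3 / 0.05000 = 0.05057 mol/L
Dilution factor = 100.0 / 24.98 = 4.003
[NH3]_stock = 0.05057 × 4.003 = 0.2024 mol/L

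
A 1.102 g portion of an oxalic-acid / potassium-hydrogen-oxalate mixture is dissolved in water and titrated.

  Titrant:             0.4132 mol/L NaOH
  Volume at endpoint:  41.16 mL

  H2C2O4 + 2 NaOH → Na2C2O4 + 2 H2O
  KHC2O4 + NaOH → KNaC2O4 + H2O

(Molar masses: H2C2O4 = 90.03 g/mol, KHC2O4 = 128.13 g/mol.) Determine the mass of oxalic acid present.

n(NaOH) = 0.04116 × 0.4132 = 0.01701 mol
Let x = n(H2C2O4), y = n(KHC2O4).
Titrant: 2x + 1y = 0.01701;  mass: 90.03x + 128.13y = 1.102
Solving, x = 6.480 × 10^-3 mol, y = 4.048 × 10^-3 mol
mass of H2C2O4 = 6.480 × 10^-3 × 90.03 = 0.5834 g

0.5834 g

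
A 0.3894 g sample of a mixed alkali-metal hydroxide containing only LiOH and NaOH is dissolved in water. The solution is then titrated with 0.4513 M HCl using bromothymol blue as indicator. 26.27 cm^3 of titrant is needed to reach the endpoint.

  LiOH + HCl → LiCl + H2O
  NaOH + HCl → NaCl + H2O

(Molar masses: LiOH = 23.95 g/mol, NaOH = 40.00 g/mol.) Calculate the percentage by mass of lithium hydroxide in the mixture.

32.51 %

n(HCl) = 0.02627 × 0.4513 = 0.01186 mol
Let x = n(LiOH), y = n(NaOH).
Titrant: 1x + 1y = 0.01186;  mass: 23.95x + 40.00y = 0.3894
Solving, x = 5.285 × 10^-3 mol, y = 6.571 × 10^-3 mol
mass of LiOH = 5.285 × 10^-3 × 23.95 = 0.1266 g
% LiOH = 0.1266 / 0.3894 × 100 = 32.51 %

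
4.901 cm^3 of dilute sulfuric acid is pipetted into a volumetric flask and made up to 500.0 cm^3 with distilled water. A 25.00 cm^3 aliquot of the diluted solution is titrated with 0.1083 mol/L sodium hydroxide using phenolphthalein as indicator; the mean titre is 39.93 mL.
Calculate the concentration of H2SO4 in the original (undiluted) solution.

H2SO4 + 2 NaOH → Na2SO4 + 2 H2O
n(NaOH) = 0.03993 × 0.1083 = 4.324 × 10^-3 mol
From the 1:2 ratio, n(H2SO4) in the aliquot = 1/2 × 4.324 × 10^-3 = 2.162 × 10^-3 mol
[H2SO4]_dilute = 2.162 × 10^-3 / 0.02500 = 0.08649 mol/L
Dilution factor = 500.0 / 4.901 = 102.0
[H2SO4]_stock = 0.08649 × 102.0 = 8.824 mol/L

8.824 mol/L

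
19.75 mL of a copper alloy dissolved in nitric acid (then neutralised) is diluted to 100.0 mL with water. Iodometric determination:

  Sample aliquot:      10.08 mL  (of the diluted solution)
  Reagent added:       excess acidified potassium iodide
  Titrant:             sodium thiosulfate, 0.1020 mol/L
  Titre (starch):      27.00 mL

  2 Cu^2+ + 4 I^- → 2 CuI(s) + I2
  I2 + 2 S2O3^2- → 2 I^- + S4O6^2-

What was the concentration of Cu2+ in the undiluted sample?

1.383 mol/L

n(S2O3^2-) = 0.02700 × 0.1020 = 2.754 × 10^-3 mol
n(I2) = n(S2O3^2-)/2 = 1.377 × 10^-3 mol
From the 2:1 ratio, n(Cu2+) in the aliquot = 2/1 × 1.377 × 10^-3 = 2.754 × 10^-3 mol
[Cu2+]_dilute = 2.754 × 10^-3 / 0.01008 = 0.2732 mol/L
[Cu2+]_original = 0.2732 × 100.0/19.75 = 1.383 mol/L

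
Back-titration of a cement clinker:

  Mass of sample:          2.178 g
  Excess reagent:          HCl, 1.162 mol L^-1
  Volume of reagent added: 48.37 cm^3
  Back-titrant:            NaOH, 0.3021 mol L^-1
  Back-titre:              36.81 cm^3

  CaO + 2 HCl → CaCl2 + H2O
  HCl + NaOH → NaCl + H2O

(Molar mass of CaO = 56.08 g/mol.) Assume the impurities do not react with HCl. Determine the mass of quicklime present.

1.264 g

n(HCl) added = 0.04837 × 1.162 = 0.05621 mol
n(NaOH) used in back-titration = 0.03681 × 0.3021 = 0.01112 mol
n(HCl) left over = 0.01112 mol (1:1 ratio)
n(HCl) consumed by analyte = 0.05621 − 0.01112 = 0.04509 mol
From the 1:2 ratio, n(CaO) = 1/2 × 0.04509 = 0.02254 mol
mass of CaO = 0.02254 × 56.08 = 1.264 g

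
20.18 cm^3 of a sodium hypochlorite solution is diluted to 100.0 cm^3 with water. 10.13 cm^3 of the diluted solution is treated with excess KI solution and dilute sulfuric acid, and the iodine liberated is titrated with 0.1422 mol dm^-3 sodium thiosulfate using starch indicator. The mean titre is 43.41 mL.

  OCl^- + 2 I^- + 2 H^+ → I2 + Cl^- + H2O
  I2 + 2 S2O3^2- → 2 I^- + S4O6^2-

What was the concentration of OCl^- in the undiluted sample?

1.510 mol/L

n(S2O3^2-) = 0.04341 × 0.1422 = 6.173 × 10^-3 mol
n(I2) = n(S2O3^2-)/2 = 3.086 × 10^-3 mol
n(OCl^-) in the aliquot = 3.086 × 10^-3 mol (1:1 ratio)
[OCl^-]_dilute = 3.086 × 10^-3 / 0.01013 = 0.3047 mol/L
[OCl^-]_original = 0.3047 × 100.0/20.18 = 1.510 mol/L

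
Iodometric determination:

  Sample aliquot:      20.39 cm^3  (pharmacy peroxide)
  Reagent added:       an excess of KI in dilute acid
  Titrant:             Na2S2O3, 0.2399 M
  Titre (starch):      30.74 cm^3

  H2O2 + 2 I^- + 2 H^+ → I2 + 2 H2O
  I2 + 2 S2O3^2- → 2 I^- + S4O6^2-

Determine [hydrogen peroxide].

n(S2O3^2-) = 0.03074 × 0.2399 = 7.375 × 10^-3 mol
n(I2) = n(S2O3^2-)/2 = 3.687 × 10^-3 mol
n(H2O2) in the aliquot = 3.687 × 10^-3 mol (1:1 ratio)
[H2O2] = 3.687 × 10^-3 / 0.02039 = 0.1808 mol/L

0.1808 M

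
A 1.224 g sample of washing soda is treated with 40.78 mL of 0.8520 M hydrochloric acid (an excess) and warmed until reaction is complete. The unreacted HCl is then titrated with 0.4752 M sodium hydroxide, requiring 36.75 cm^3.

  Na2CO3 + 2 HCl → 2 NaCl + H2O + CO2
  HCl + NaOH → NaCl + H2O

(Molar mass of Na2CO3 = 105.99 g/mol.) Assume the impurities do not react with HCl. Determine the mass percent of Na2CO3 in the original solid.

74.82 %

n(HCl) added = 0.04078 × 0.8520 = 0.03474 mol
n(NaOH) used in back-titration = 0.03675 × 0.4752 = 0.01746 mol
n(HCl) left over = 0.01746 mol (1:1 ratio)
n(HCl) consumed by analyte = 0.03474 − 0.01746 = 0.01728 mol
From the 1:2 ratio, n(Na2CO3) = 1/2 × 0.01728 = 8.640 × 10^-3 mol
mass of Na2CO3 = 8.640 × 10^-3 × 105.99 = 0.9158 g
% Na2CO3 = 0.9158 / 1.224 × 100 = 74.82 %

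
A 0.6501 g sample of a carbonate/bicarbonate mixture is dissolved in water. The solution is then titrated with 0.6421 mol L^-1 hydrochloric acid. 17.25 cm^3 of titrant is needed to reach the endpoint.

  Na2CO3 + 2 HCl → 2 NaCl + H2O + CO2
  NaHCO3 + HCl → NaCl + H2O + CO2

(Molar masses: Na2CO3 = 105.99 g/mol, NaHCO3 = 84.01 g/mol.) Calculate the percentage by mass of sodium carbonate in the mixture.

73.70 %

n(HCl) = 0.01725 × 0.6421 = 0.01108 mol
Let x = n(Na2CO3), y = n(NaHCO3).
Titrant: 2x + 1y = 0.01108;  mass: 105.99x + 84.01y = 0.6501
Solving, x = 4.521 × 10^-3 mol, y = 2.035 × 10^-3 mol
mass of Na2CO3 = 4.521 × 10^-3 × 105.99 = 0.4791 g
% Na2CO3 = 0.4791 / 0.6501 × 100 = 73.70 %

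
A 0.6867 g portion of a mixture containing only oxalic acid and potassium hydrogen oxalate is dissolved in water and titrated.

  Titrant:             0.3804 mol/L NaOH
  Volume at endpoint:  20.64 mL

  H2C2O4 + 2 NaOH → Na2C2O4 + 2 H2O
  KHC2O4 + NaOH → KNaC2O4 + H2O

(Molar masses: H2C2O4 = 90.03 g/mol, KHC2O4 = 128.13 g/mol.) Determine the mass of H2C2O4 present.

n(NaOH) = 0.02064 × 0.3804 = 7.851 × 10^-3 mol
Let x = n(H2C2O4), y = n(KHC2O4).
Titrant: 2x + 1y = 7.851 × 10^-3;  mass: 90.03x + 128.13y = 0.6867
Solving, x = 1.921 × 10^-3 mol, y = 4.010 × 10^-3 mol
mass of H2C2O4 = 1.921 × 10^-3 × 90.03 = 0.1729 g

0.1729 g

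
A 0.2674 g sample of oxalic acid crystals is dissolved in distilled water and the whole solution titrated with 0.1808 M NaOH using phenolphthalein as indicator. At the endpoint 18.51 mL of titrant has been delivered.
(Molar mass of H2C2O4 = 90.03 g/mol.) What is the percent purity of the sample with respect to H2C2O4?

H2C2O4 + 2 NaOH → Na2C2O4 + 2 H2O
n(NaOH) = 0.01851 L × 0.1808 mol/L = 3.347 × 10^-3 mol
From the 1:2 ratio, n(H2C2O4) = 1/2 × 3.347 × 10^-3 = 1.673 × 10^-3 mol
mass of H2C2O4 = 1.673 × 10^-3 × 90.03 g/mol = 0.1506 g
% H2C2O4 = 0.1506 / 0.2674 × 100 = 56.34 %

56.34 %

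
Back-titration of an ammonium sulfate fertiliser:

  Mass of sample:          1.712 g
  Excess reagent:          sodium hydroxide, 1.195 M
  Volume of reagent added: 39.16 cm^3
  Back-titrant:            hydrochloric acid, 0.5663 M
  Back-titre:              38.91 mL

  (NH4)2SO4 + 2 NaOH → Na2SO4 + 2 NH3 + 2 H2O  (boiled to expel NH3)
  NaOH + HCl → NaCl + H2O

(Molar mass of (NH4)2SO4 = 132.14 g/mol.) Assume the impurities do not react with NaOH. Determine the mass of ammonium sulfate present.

1.636 g

n(NaOH) added = 0.03916 × 1.195 = 0.04680 mol
n(HCl) used in back-titration = 0.03891 × 0.5663 = 0.02203 mol
n(NaOH) left over = 0.02203 mol (1:1 ratio)
n(NaOH) consumed by analyte = 0.04680 − 0.02203 = 0.02476 mol
From the 1:2 ratio, n((NH4)2SO4) = 1/2 × 0.02476 = 0.01238 mol
mass of (NH4)2SO4 = 0.01238 × 132.14 = 1.636 g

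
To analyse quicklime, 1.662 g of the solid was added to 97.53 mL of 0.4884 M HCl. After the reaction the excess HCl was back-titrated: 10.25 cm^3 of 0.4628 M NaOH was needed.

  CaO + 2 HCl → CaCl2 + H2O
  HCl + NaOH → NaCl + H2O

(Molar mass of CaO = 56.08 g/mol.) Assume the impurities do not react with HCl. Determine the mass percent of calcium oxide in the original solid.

n(HCl) added = 0.09753 × 0.4884 = 0.04763 mol
n(NaOH) used in back-titration = 0.01025 × 0.4628 = 4.744 × 10^-3 mol
n(HCl) left over = 4.744 × 10^-3 mol (1:1 ratio)
n(HCl) consumed by analyte = 0.04763 − 4.744 × 10^-3 = 0.04289 mol
From the 1:2 ratio, n(CaO) = 1/2 × 0.04289 = 0.02144 mol
mass of CaO = 0.02144 × 56.08 = 1.203 g
% CaO = 1.203 / 1.662 × 100 = 72.36 %

72.36 %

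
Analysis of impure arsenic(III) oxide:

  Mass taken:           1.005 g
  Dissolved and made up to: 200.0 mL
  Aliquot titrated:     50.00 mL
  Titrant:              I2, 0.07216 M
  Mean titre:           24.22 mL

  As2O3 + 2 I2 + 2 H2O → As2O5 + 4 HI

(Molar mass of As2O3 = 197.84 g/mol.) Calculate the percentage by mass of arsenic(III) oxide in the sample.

n(I2) per titration = 0.02422 × 0.07216 = 1.748 × 10^-3 mol
From the 1:2 ratio, n(As2O3) in each aliquot = 1/2 × 1.748 × 10^-3 = 8.739 × 10^-4 mol
n(As2O3) in the whole flask = 8.739 × 10^-4 × 200.0/50.00 = 3.495 × 10^-3 mol
mass of As2O3 = 3.495 × 10^-3 × 197.84 = 0.6915 g
% As2O3 = 0.6915 / 1.005 × 100 = 68.81 %

68.81 %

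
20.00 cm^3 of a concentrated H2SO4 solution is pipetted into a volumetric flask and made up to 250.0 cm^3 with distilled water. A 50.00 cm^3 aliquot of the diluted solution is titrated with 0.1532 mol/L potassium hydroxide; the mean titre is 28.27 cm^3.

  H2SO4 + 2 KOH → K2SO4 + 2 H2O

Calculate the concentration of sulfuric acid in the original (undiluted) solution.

0.5414 mol/L

n(KOH) = 0.02827 × 0.1532 = 4.331 × 10^-3 mol
From the 1:2 ratio, n(H2SO4) in the aliquot = 1/2 × 4.331 × 10^-3 = 2.165 × 10^-3 mol
[H2SO4]_dilute = 2.165 × 10^-3 / 0.05000 = 0.04331 mol/L
Dilution factor = 250.0 / 20.00 = 12.50
[H2SO4]_stock = 0.04331 × 12.50 = 0.5414 mol/L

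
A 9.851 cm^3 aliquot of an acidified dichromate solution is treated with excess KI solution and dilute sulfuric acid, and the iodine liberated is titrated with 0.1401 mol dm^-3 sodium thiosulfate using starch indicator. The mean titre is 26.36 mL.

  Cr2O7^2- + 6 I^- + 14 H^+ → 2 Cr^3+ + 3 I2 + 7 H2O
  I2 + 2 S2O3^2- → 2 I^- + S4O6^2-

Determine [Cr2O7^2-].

0.06248 mol/L

n(S2O3^2-) = 0.02636 × 0.1401 = 3.693 × 10^-3 mol
n(I2) = n(S2O3^2-)/2 = 1.847 × 10^-3 mol
From the 1:3 ratio, n(Cr2O7^2-) in the aliquot = 1/3 × 1.847 × 10^-3 = 6.155 × 10^-4 mol
[Cr2O7^2-] = 6.155 × 10^-4 / 0.009851 = 0.06248 mol/L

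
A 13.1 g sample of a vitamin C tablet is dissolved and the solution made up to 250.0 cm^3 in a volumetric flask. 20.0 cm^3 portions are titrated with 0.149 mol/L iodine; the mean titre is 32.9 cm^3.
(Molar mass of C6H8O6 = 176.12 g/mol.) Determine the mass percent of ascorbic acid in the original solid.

C6H8O6 + I2 → C6H6O6 + 2 HI
n(I2) per titration = 0.0329 × 0.149 = 4.90 × 10^-3 mol
n(C6H8O6) in each aliquot = 4.90 × 10^-3 mol (1:1 ratio)
n(C6H8O6) in the whole flask = 4.90 × 10^-3 × 250.0/20.0 = 0.0613 mol
mass of C6H8O6 = 0.0613 × 176.12 = 10.8 g
% C6H8O6 = 10.8 / 13.1 × 100 = 82.4 %

82.4 %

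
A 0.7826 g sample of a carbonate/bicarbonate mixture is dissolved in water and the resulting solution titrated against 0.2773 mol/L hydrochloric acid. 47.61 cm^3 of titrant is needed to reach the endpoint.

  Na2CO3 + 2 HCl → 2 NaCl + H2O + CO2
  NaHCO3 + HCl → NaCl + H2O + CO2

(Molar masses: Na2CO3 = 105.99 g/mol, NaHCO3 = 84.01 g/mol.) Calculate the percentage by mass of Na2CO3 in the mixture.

n(HCl) = 0.04761 × 0.2773 = 0.01320 mol
Let x = n(Na2CO3), y = n(NaHCO3).
Titrant: 2x + 1y = 0.01320;  mass: 105.99x + 84.01y = 0.7826
Solving, x = 5.264 × 10^-3 mol, y = 2.674 × 10^-3 mol
mass of Na2CO3 = 5.264 × 10^-3 × 105.99 = 0.5579 g
% Na2CO3 = 0.5579 / 0.7826 × 100 = 71.29 %

71.29 %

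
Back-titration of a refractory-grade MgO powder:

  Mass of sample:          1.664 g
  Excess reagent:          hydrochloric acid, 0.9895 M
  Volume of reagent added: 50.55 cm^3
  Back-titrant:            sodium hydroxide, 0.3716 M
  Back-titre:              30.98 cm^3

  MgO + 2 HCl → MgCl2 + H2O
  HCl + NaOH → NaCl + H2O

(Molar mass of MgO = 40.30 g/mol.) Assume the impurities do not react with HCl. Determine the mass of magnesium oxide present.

0.7759 g

n(HCl) added = 0.05055 × 0.9895 = 0.05002 mol
n(NaOH) used in back-titration = 0.03098 × 0.3716 = 0.01151 mol
n(HCl) left over = 0.01151 mol (1:1 ratio)
n(HCl) consumed by analyte = 0.05002 − 0.01151 = 0.03851 mol
From the 1:2 ratio, n(MgO) = 1/2 × 0.03851 = 0.01925 mol
mass of MgO = 0.01925 × 40.30 = 0.7759 g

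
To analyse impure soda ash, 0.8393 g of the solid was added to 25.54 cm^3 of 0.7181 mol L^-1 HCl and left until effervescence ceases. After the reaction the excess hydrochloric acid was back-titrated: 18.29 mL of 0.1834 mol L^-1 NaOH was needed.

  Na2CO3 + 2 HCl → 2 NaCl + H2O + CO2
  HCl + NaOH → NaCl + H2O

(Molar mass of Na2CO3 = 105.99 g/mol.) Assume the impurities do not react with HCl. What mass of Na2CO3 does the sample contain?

0.7942 g

n(HCl) added = 0.02554 × 0.7181 = 0.01834 mol
n(NaOH) used in back-titration = 0.01829 × 0.1834 = 3.354 × 10^-3 mol
n(HCl) left over = 3.354 × 10^-3 mol (1:1 ratio)
n(HCl) consumed by analyte = 0.01834 − 3.354 × 10^-3 = 0.01499 mol
From the 1:2 ratio, n(Na2CO3) = 1/2 × 0.01499 = 7.493 × 10^-3 mol
mass of Na2CO3 = 7.493 × 10^-3 × 105.99 = 0.7942 g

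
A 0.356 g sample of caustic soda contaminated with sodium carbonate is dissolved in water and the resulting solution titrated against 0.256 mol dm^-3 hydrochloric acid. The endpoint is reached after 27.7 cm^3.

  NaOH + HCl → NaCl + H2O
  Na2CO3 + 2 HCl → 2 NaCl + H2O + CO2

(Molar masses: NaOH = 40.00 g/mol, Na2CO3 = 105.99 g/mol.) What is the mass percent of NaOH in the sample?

n(HCl) = 0.0277 × 0.256 = 7.09 × 10^-3 mol
Let x = n(NaOH), y = n(Na2CO3).
Titrant: 1x + 2y = 7.09 × 10^-3;  mass: 40.00x + 105.99y = 0.356
Solving, x = 1.52 × 10^-3 mol, y = 2.78 × 10^-3 mol
mass of NaOH = 1.52 × 10^-3 × 40.00 = 0.0609 g
% NaOH = 0.0609 / 0.356 × 100 = 17.1 %

17.1 %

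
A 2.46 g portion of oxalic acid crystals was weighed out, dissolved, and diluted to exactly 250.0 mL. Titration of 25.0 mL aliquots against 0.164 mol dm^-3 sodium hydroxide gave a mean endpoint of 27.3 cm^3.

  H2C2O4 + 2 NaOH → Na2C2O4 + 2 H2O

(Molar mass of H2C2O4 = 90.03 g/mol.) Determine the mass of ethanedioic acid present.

2.02 g

n(NaOH) per titration = 0.0273 × 0.164 = 4.48 × 10^-3 mol
From the 1:2 ratio, n(H2C2O4) in each aliquot = 1/2 × 4.48 × 10^-3 = 2.24 × 10^-3 mol
n(H2C2O4) in the whole flask = 2.24 × 10^-3 × 250.0/25.0 = 0.0224 mol
mass of H2C2O4 = 0.0224 × 90.03 = 2.02 g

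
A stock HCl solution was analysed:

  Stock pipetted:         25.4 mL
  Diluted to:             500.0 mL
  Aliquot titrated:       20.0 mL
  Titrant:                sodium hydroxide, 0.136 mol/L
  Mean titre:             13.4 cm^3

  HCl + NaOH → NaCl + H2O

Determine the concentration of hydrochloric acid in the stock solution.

1.79 mol/L

n(NaOH) = 0.0134 × 0.136 = 1.82 × 10^-3 mol
n(HCl) in the aliquot = 1.82 × 10^-3 mol (1:1 ratio)
[HCl]_dilute = 1.82 × 10^-3 / 0.0200 = 0.0911 mol/L
Dilution factor = 500.0 / 25.4 = 19.69
[HCl]_stock = 0.0911 × 19.69 = 1.79 mol/L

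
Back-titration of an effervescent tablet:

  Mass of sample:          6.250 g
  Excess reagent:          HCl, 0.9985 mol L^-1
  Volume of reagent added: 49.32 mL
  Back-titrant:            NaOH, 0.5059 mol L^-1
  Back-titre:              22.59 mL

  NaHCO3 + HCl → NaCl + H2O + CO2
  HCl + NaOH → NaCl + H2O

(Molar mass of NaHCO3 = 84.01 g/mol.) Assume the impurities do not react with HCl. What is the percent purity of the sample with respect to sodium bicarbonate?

n(HCl) added = 0.04932 × 0.9985 = 0.04925 mol
n(NaOH) used in back-titration = 0.02259 × 0.5059 = 0.01143 mol
n(HCl) left over = 0.01143 mol (1:1 ratio)
n(HCl) consumed by analyte = 0.04925 − 0.01143 = 0.03782 mol
n(NaHCO3) = 0.03782 mol (1:1 ratio)
mass of NaHCO3 = 0.03782 × 84.01 = 3.177 g
% NaHCO3 = 3.177 / 6.250 × 100 = 50.83 %

50.83 %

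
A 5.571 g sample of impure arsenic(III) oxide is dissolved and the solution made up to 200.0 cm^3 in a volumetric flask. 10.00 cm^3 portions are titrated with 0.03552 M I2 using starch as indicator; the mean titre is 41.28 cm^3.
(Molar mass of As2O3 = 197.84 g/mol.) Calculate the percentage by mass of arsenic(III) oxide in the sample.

As2O3 + 2 I2 + 2 H2O → As2O5 + 4 HI
n(I2) per titration = 0.04128 × 0.03552 = 1.466 × 10^-3 mol
From the 1:2 ratio, n(As2O3) in each aliquot = 1/2 × 1.466 × 10^-3 = 7.331 × 10^-4 mol
n(As2O3) in the whole flask = 7.331 × 10^-4 × 200.0/10.00 = 0.01466 mol
mass of As2O3 = 0.01466 × 197.84 = 2.901 g
% As2O3 = 2.901 / 5.571 × 100 = 52.07 %

52.07 %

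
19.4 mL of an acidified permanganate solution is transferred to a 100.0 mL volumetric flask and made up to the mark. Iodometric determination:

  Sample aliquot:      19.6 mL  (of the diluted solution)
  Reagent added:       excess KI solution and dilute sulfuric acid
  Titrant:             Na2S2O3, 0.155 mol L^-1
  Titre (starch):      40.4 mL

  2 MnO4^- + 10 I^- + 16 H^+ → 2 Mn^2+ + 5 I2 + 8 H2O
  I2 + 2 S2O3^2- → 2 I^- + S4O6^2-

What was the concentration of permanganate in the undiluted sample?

0.329 mol/L

n(S2O3^2-) = 0.0404 × 0.155 = 6.26 × 10^-3 mol
n(I2) = n(S2O3^2-)/2 = 3.13 × 10^-3 mol
From the 2:5 ratio, n(MnO4^-) in the aliquot = 2/5 × 3.13 × 10^-3 = 1.25 × 10^-3 mol
[MnO4^-]_dilute = 1.25 × 10^-3 / 0.0196 = 0.0639 mol/L
[MnO4^-]_original = 0.0639 × 100.0/19.4 = 0.329 mol/L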